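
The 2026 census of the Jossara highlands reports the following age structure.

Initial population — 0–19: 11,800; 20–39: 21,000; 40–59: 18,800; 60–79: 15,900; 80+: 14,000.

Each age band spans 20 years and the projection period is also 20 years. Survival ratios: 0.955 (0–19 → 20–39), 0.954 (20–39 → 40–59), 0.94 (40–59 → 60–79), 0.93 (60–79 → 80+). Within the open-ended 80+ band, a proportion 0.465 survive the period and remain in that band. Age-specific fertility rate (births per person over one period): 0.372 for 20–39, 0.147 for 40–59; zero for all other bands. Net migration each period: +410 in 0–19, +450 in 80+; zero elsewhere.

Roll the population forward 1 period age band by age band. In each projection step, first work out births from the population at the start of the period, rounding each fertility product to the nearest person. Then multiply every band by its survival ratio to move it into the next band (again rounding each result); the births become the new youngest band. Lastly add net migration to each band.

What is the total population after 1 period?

81708

Numbering the bands 1..5 from youngest to oldest:
Period 1:
Births: 21000 * 0.372 = 7812, 18800 * 0.147 = 2764 ⇒ total 10576
Band 2: 11800 * 0.955 = 11269
Band 3: 21000 * 0.954 = 20034
Band 4: 18800 * 0.94 = 17672
Band 5: 15900 * 0.93 + 14000 * 0.465 = 14787 + 6510 = 21297
Net migration: Band 1 + 410 → 10986; Band 5 + 450 → 21747
→ [10986, 11269, 20034, 17672, 21747]
Total after period 1: 10986 + 11269 + 20034 + 17672 + 21747 = 81708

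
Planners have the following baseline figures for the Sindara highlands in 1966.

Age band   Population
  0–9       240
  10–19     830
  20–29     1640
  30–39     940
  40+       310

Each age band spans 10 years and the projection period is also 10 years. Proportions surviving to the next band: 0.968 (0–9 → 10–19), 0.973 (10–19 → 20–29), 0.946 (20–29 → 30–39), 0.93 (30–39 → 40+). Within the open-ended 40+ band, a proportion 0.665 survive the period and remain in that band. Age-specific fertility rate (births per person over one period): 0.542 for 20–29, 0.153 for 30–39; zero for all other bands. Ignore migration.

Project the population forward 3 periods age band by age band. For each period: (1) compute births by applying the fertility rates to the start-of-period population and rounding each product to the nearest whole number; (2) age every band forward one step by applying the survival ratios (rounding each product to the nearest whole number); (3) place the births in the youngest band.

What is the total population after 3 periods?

4226

After projecting period 1:
Births: 1640 × 0.542 = 889  |  940 × 0.153 = 144 ⇒ total 1033
10–19: 240 × 0.968 = 232
20–29: 830 × 0.973 = 808
30–39: 1640 × 0.946 = 1551
40+: 940 × 0.93 + 310 × 0.665 = 874 + 206 = 1080
End of period: [1033, 232, 808, 1551, 1080]
After projecting period 2:
Births: 808 × 0.542 = 438  |  1551 × 0.153 = 237 ⇒ total 675
10–19: 1033 × 0.968 = 1000
20–29: 232 × 0.973 = 226
30–39: 808 × 0.946 = 764
40+: 1551 × 0.93 + 1080 × 0.665 = 1442 + 718 = 2160
End of period: [675, 1000, 226, 764, 2160]
After projecting period 3:
Births: 226 × 0.542 = 122  |  764 × 0.153 = 117 ⇒ total 239
10–19: 675 × 0.968 = 653
20–29: 1000 × 0.973 = 973
30–39: 226 × 0.946 = 214
40+: 764 × 0.93 + 2160 × 0.665 = 711 + 1436 = 2147
End of period: [239, 653, 973, 214, 2147]
Total after period 3: 239 + 653 + 973 + 214 + 2147 = 4226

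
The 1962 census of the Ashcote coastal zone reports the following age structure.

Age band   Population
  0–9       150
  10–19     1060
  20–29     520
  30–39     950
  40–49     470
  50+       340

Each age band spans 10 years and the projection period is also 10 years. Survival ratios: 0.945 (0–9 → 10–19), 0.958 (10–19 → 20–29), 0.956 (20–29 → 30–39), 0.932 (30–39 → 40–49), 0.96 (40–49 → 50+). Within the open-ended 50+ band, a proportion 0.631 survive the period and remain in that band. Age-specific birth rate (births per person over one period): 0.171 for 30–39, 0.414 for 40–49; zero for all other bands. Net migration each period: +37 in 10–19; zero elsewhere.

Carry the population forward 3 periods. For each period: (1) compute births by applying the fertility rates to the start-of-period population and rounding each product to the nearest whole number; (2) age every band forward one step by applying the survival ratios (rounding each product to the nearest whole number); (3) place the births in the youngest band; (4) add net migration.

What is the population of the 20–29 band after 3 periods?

Period 1:
Births: 950 × 0.171 = 162, 470 × 0.414 = 195 ⇒ total 357
10–19: 150 × 0.945 = 142
20–29: 1060 × 0.958 = 1015
30–39: 520 × 0.956 = 497
40–49: 950 × 0.932 = 885
50+: 470 × 0.96 + 340 × 0.631 = 451 + 215 = 666
Net migration: 10–19 + 37 → 179
→ [357, 179, 1015, 497, 885, 666]
Period 2:
Births: 497 × 0.171 = 85, 885 × 0.414 = 366 ⇒ total 451
10–19: 357 × 0.945 = 337
20–29: 179 × 0.958 = 171
30–39: 1015 × 0.956 = 970
40–49: 497 × 0.932 = 463
50+: 885 × 0.96 + 666 × 0.631 = 850 + 420 = 1270
Net migration: 10–19 + 37 → 374
→ [451, 374, 171, 970, 463, 1270]
Period 3:
Births: 970 × 0.171 = 166, 463 × 0.414 = 192 ⇒ total 358
10–19: 451 × 0.945 = 426
20–29: 374 × 0.958 = 358
30–39: 171 × 0.956 = 163
40–49: 970 × 0.932 = 904
50+: 463 × 0.96 + 1270 × 0.631 = 444 + 801 = 1245
Net migration: 10–19 + 37 → 463
→ [358, 463, 358, 163, 904, 1245]

358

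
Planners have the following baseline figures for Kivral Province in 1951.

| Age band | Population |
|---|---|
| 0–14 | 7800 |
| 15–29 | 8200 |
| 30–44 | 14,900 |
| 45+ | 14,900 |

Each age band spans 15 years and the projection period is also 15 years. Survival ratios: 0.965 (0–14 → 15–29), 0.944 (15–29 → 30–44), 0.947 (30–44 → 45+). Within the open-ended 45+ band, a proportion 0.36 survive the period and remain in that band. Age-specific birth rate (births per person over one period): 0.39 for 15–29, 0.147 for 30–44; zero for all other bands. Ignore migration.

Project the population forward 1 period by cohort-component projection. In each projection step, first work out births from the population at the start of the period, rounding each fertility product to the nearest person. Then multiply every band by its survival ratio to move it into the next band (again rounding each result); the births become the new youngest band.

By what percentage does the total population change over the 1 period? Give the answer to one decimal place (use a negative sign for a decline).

-12.4

Call the groups 1 to 4, youngest first.
[period 1]
Births: 8200 × 0.39 = 3198 ; 14900 × 0.147 = 2190 → 5388
Group 2: 7800 × 0.965 = 7527
Group 3: 8200 × 0.944 = 7741
Group 4: 14900 × 0.947 + 14900 × 0.36 = 14110 + 5364 = 19474
Population now: 0–14=5388, 15–29=7527, 30–44=7741, 45+=19474
Total: 45800 → 40130; change = -5670; percentage change = -12.4%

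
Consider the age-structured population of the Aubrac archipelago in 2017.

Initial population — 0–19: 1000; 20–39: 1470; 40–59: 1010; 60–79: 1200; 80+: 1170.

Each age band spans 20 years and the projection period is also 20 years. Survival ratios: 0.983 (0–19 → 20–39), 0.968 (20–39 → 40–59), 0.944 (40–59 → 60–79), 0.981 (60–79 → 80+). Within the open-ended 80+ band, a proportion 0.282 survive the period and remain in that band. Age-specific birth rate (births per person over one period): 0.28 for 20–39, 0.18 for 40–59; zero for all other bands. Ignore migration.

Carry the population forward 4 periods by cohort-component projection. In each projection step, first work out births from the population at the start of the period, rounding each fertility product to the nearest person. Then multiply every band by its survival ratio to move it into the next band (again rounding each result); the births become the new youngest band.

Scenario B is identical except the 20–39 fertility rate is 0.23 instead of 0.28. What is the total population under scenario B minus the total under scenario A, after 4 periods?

Numbering the bands 1..5 from youngest to oldest:
— Period 1 —
Births: 1470 × 0.28 = 412 ; 1010 × 0.18 = 182 — total 594
Band 2: 1000 × 0.983 = 983
Band 3: 1470 × 0.968 = 1423
Band 4: 1010 × 0.944 = 953
Band 5: 1200 × 0.981 + 1170 × 0.282 = 1177 + 330 = 1507
Population now: 0–19=594, 20–39=983, 40–59=1423, 60–79=953, 80+=1507
— Period 2 —
Births: 983 × 0.28 = 275 ; 1423 × 0.18 = 256 — total 531
Band 2: 594 × 0.983 = 584
Band 3: 983 × 0.968 = 952
Band 4: 1423 × 0.944 = 1343
Band 5: 953 × 0.981 + 1507 × 0.282 = 935 + 425 = 1360
Population now: 0–19=531, 20–39=584, 40–59=952, 60–79=1343, 80+=1360
— Period 3 —
Births: 584 × 0.28 = 164 ; 952 × 0.18 = 171 — total 335
Band 2: 531 × 0.983 = 522
Band 3: 584 × 0.968 = 565
Band 4: 952 × 0.944 = 899
Band 5: 1343 × 0.981 + 1360 × 0.282 = 1317 + 384 = 1701
Population now: 0–19=335, 20–39=522, 40–59=565, 60–79=899, 80+=1701
— Period 4 —
Births: 522 × 0.28 = 146 ; 565 × 0.18 = 102 — total 248
Band 2: 335 × 0.983 = 329
Band 3: 522 × 0.968 = 505
Band 4: 565 × 0.944 = 533
Band 5: 899 × 0.981 + 1701 × 0.282 = 882 + 480 = 1362
Population now: 0–19=248, 20–39=329, 40–59=505, 60–79=533, 80+=1362
Scenario A total after 4 periods: 2977
Scenario B projection —
— Period 1 —
Births: 1470 × 0.23 = 338 ; 1010 × 0.18 = 182 — total 520
Band 2: 1000 × 0.983 = 983
Band 3: 1470 × 0.968 = 1423
Band 4: 1010 × 0.944 = 953
Band 5: 1200 × 0.981 + 1170 × 0.282 = 1177 + 330 = 1507
Population now: 0–19=520, 20–39=983, 40–59=1423, 60–79=953, 80+=1507
— Period 2 —
Births: 983 × 0.23 = 226 ; 1423 × 0.18 = 256 — total 482
Band 2: 520 × 0.983 = 511
Band 3: 983 × 0.968 = 952
Band 4: 1423 × 0.944 = 1343
Band 5: 953 × 0.981 + 1507 × 0.282 = 935 + 425 = 1360
Population now: 0–19=482, 20–39=511, 40–59=952, 60–79=1343, 80+=1360
— Period 3 —
Births: 511 × 0.23 = 118 ; 952 × 0.18 = 171 — total 289
Band 2: 482 × 0.983 = 474
Band 3: 511 × 0.968 = 495
Band 4: 952 × 0.944 = 899
Band 5: 1343 × 0.981 + 1360 × 0.282 = 1317 + 384 = 1701
Population now: 0–19=289, 20–39=474, 40–59=495, 60–79=899, 80+=1701
— Period 4 —
Births: 474 × 0.23 = 109 ; 495 × 0.18 = 89 — total 198
Band 2: 289 × 0.983 = 284
Band 3: 474 × 0.968 = 459
Band 4: 495 × 0.944 = 467
Band 5: 899 × 0.981 + 1701 × 0.282 = 882 + 480 = 1362
Population now: 0–19=198, 20–39=284, 40–59=459, 60–79=467, 80+=1362
Scenario B total after 4 periods: 2770
Difference B − A = 2770 − 2977 = -207

-207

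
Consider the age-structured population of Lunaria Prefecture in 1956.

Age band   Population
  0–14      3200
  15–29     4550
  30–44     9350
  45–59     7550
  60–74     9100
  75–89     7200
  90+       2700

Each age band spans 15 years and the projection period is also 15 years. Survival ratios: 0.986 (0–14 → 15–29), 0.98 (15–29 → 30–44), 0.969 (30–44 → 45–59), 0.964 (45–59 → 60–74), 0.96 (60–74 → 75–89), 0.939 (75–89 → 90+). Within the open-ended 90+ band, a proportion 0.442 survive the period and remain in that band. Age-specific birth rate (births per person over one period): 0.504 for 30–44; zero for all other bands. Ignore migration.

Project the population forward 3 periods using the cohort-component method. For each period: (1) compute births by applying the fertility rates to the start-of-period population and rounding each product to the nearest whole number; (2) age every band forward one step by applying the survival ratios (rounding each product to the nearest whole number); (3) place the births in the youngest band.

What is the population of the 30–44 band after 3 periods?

4553

[period 1]
Births: 9350 × 0.504 = 4712
15–29: 3200 × 0.986 = 3155
30–44: 4550 × 0.98 = 4459
45–59: 9350 × 0.969 = 9060
60–74: 7550 × 0.964 = 7278
75–89: 9100 × 0.96 = 8736
90+: 7200 × 0.939 + 2700 × 0.442 = 6761 + 1193 = 7954
→ [4712, 3155, 4459, 9060, 7278, 8736, 7954]
[period 2]
Births: 4459 × 0.504 = 2247
15–29: 4712 × 0.986 = 4646
30–44: 3155 × 0.98 = 3092
45–59: 4459 × 0.969 = 4321
60–74: 9060 × 0.964 = 8734
75–89: 7278 × 0.96 = 6987
90+: 8736 × 0.939 + 7954 × 0.442 = 8203 + 3516 = 11719
→ [2247, 4646, 3092, 4321, 8734, 6987, 11719]
[period 3]
Births: 3092 × 0.504 = 1558
15–29: 2247 × 0.986 = 2216
30–44: 4646 × 0.98 = 4553
45–59: 3092 × 0.969 = 2996
60–74: 4321 × 0.964 = 4165
75–89: 8734 × 0.96 = 8385
90+: 6987 × 0.939 + 11719 × 0.442 = 6561 + 5180 = 11741
→ [1558, 2216, 4553, 2996, 4165, 8385, 11741]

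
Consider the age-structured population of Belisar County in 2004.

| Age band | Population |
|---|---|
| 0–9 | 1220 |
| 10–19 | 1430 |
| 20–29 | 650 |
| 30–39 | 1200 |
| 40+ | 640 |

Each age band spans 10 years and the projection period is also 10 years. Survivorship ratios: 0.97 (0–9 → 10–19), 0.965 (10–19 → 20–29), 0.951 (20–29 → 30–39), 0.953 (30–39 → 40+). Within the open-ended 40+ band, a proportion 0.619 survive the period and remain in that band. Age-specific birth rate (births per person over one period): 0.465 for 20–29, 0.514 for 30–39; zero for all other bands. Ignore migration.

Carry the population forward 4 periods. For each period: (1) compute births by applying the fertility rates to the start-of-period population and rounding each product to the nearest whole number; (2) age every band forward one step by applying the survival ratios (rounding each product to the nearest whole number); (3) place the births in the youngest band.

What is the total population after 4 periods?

Call the groups 1 to 5, youngest first.
Period 1.
Births: 650 * 0.465 = 302, 1200 * 0.514 = 617 → total 919
Group 2: 1220 * 0.97 = 1183
Group 3: 1430 * 0.965 = 1380
Group 4: 650 * 0.951 = 618
Group 5: 1200 * 0.953 + 640 * 0.619 = 1144 + 396 = 1540
Giving 919 / 1183 / 1380 / 618 / 1540.
Period 2.
Births: 1380 * 0.465 = 642, 618 * 0.514 = 318 → total 960
Group 2: 919 * 0.97 = 891
Group 3: 1183 * 0.965 = 1142
Group 4: 1380 * 0.951 = 1312
Group 5: 618 * 0.953 + 1540 * 0.619 = 589 + 953 = 1542
Giving 960 / 891 / 1142 / 1312 / 1542.
Period 3.
Births: 1142 * 0.465 = 531, 1312 * 0.514 = 674 → total 1205
Group 2: 960 * 0.97 = 931
Group 3: 891 * 0.965 = 860
Group 4: 1142 * 0.951 = 1086
Group 5: 1312 * 0.953 + 1542 * 0.619 = 1250 + 954 = 2204
Giving 1205 / 931 / 860 / 1086 / 2204.
Period 4.
Births: 860 * 0.465 = 400, 1086 * 0.514 = 558 → total 958
Group 2: 1205 * 0.97 = 1169
Group 3: 931 * 0.965 = 898
Group 4: 860 * 0.951 = 818
Group 5: 1086 * 0.953 + 2204 * 0.619 = 1035 + 1364 = 2399
Giving 958 / 1169 / 898 / 818 / 2399.
Total after period 4: 958 + 1169 + 898 + 818 + 2399 = 6242

6242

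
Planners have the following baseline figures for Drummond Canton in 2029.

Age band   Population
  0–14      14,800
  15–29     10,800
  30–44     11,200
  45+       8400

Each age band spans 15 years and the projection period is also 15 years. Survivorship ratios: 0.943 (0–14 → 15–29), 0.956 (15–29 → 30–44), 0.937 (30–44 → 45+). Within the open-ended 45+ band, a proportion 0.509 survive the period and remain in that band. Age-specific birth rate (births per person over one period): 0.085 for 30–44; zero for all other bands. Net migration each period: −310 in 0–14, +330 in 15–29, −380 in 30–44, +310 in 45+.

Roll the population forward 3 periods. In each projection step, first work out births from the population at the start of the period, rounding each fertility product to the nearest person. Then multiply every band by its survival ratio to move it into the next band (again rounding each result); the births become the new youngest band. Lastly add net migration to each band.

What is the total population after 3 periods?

Call the groups 1 to 4, youngest first.
[period 1]
Births: 11200 * 0.085 = 952
Group 2: 14800 * 0.943 = 13956
Group 3: 10800 * 0.956 = 10325
Group 4: 11200 * 0.937 + 8400 * 0.509 = 10494 + 4276 = 14770
Net migration: Group 1 − 310 → 642; Group 2 + 330 → 14286; Group 3 − 380 → 9945; Group 4 + 310 → 15080
→ [642, 14286, 9945, 15080]
[period 2]
Births: 9945 * 0.085 = 845
Group 2: 642 * 0.943 = 605
Group 3: 14286 * 0.956 = 13657
Group 4: 9945 * 0.937 + 15080 * 0.509 = 9318 + 7676 = 16994
Net migration: Group 1 − 310 → 535; Group 2 + 330 → 935; Group 3 − 380 → 13277; Group 4 + 310 → 17304
→ [535, 935, 13277, 17304]
[period 3]
Births: 13277 * 0.085 = 1129
Group 2: 535 * 0.943 = 505
Group 3: 935 * 0.956 = 894
Group 4: 13277 * 0.937 + 17304 * 0.509 = 12441 + 8808 = 21249
Net migration: Group 1 − 310 → 819; Group 2 + 330 → 835; Group 3 − 380 → 514; Group 4 + 310 → 21559
→ [819, 835, 514, 21559]
Total after period 3: 819 + 835 + 514 + 21559 = 23727

23727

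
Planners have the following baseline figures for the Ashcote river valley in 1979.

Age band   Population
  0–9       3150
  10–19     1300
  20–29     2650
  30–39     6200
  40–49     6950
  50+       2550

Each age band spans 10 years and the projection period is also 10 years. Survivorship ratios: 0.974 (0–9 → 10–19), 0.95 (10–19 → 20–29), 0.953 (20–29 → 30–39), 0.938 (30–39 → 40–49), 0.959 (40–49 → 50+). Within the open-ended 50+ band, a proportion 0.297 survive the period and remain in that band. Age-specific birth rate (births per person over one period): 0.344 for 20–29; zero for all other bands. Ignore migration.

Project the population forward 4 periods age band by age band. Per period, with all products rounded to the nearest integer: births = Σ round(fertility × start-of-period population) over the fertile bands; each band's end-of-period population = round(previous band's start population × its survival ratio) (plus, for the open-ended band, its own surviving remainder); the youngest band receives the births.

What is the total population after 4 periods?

7490

After projecting period 1:
Births: 2650 × 0.344 = 912
10–19: 3150 × 0.974 = 3068
20–29: 1300 × 0.95 = 1235
30–39: 2650 × 0.953 = 2525
40–49: 6200 × 0.938 = 5816
50+: 6950 × 0.959 + 2550 × 0.297 = 6665 + 757 = 7422
→ [912, 3068, 1235, 2525, 5816, 7422]
After projecting period 2:
Births: 1235 × 0.344 = 425
10–19: 912 × 0.974 = 888
20–29: 3068 × 0.95 = 2915
30–39: 1235 × 0.953 = 1177
40–49: 2525 × 0.938 = 2368
50+: 5816 × 0.959 + 7422 × 0.297 = 5578 + 2204 = 7782
→ [425, 888, 2915, 1177, 2368, 7782]
After projecting period 3:
Births: 2915 × 0.344 = 1003
10–19: 425 × 0.974 = 414
20–29: 888 × 0.95 = 844
30–39: 2915 × 0.953 = 2778
40–49: 1177 × 0.938 = 1104
50+: 2368 × 0.959 + 7782 × 0.297 = 2271 + 2311 = 4582
→ [1003, 414, 844, 2778, 1104, 4582]
After projecting period 4:
Births: 844 × 0.344 = 290
10–19: 1003 × 0.974 = 977
20–29: 414 × 0.95 = 393
30–39: 844 × 0.953 = 804
40–49: 2778 × 0.938 = 2606
50+: 1104 × 0.959 + 4582 × 0.297 = 1059 + 1361 = 2420
→ [290, 977, 393, 804, 2606, 2420]
Total after period 4: 290 + 977 + 393 + 804 + 2606 + 2420 = 7490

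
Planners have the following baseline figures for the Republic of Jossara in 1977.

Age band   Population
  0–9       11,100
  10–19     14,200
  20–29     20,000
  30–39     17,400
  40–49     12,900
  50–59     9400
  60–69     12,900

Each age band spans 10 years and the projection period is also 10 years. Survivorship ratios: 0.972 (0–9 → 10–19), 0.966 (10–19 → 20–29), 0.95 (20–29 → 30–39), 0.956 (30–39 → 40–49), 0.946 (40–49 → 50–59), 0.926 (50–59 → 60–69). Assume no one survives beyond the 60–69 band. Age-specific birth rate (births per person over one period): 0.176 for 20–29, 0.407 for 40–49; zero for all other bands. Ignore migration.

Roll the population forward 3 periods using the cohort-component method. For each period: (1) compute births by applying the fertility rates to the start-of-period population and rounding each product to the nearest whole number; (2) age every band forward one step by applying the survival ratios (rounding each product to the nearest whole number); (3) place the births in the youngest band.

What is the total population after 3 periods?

80502

(Groups numbered youngest = 1 to oldest = 7.)
[period 1]
Births: 20000 × 0.176 = 3520 ; 12900 × 0.407 = 5250 → 8770
Group 2: 11100 × 0.972 = 10789
Group 3: 14200 × 0.966 = 13717
Group 4: 20000 × 0.95 = 19000
Group 5: 17400 × 0.956 = 16634
Group 6: 12900 × 0.946 = 12203
Group 7: 9400 × 0.926 = 8704
Giving 8770 / 10789 / 13717 / 19000 / 16634 / 12203 / 8704.
[period 2]
Births: 13717 × 0.176 = 2414 ; 16634 × 0.407 = 6770 → 9184
Group 2: 8770 × 0.972 = 8524
Group 3: 10789 × 0.966 = 10422
Group 4: 13717 × 0.95 = 13031
Group 5: 19000 × 0.956 = 18164
Group 6: 16634 × 0.946 = 15736
Group 7: 12203 × 0.926 = 11300
Giving 9184 / 8524 / 10422 / 13031 / 18164 / 15736 / 11300.
[period 3]
Births: 10422 × 0.176 = 1834 ; 18164 × 0.407 = 7393 → 9227
Group 2: 9184 × 0.972 = 8927
Group 3: 8524 × 0.966 = 8234
Group 4: 10422 × 0.95 = 9901
Group 5: 13031 × 0.956 = 12458
Group 6: 18164 × 0.946 = 17183
Group 7: 15736 × 0.926 = 14572
Giving 9227 / 8927 / 8234 / 9901 / 12458 / 17183 / 14572.
Total after period 3: 9227 + 8927 + 8234 + 9901 + 12458 + 17183 + 14572 = 80502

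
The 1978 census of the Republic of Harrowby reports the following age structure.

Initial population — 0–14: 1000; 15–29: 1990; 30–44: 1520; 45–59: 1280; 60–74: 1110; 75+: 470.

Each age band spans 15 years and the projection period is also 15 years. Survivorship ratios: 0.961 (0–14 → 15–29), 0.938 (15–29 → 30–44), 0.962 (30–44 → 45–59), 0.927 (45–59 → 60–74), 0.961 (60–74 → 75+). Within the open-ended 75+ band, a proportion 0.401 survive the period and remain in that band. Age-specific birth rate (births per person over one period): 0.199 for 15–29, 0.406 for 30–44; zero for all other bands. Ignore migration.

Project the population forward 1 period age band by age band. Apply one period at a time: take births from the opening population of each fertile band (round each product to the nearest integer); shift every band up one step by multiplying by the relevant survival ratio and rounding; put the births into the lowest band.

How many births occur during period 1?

1013

(Bands numbered youngest = 1 to oldest = 6.)
— Period 1 —
Births: 1990 × 0.199 = 396 ; 1520 × 0.406 = 617 ⇒ total 1013
Band 2: 1000 × 0.961 = 961
Band 3: 1990 × 0.938 = 1867
Band 4: 1520 × 0.962 = 1462
Band 5: 1280 × 0.927 = 1187
Band 6: 1110 × 0.961 + 470 × 0.401 = 1067 + 188 = 1255
Giving 1013 / 961 / 1867 / 1462 / 1187 / 1255.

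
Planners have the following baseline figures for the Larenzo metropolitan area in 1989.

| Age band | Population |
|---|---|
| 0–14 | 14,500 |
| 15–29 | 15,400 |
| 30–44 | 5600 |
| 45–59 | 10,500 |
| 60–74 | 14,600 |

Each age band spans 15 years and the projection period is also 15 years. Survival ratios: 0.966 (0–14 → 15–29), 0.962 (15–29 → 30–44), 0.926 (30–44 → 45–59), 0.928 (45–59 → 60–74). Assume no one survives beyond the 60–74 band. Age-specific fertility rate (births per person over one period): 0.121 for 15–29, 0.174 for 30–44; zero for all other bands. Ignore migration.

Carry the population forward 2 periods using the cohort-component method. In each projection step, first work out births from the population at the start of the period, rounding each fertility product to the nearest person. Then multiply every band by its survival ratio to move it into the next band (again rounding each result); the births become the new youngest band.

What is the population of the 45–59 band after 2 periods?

13719

Period 1.
Births: 15400 * 0.121 = 1863, 5600 * 0.174 = 974 → total 2837
15–29: 14500 * 0.966 = 14007
30–44: 15400 * 0.962 = 14815
45–59: 5600 * 0.926 = 5186
60–74: 10500 * 0.928 = 9744
→ [2837, 14007, 14815, 5186, 9744]
Period 2.
Births: 14007 * 0.121 = 1695, 14815 * 0.174 = 2578 → total 4273
15–29: 2837 * 0.966 = 2741
30–44: 14007 * 0.962 = 13475
45–59: 14815 * 0.926 = 13719
60–74: 5186 * 0.928 = 4813
→ [4273, 2741, 13475, 13719, 4813]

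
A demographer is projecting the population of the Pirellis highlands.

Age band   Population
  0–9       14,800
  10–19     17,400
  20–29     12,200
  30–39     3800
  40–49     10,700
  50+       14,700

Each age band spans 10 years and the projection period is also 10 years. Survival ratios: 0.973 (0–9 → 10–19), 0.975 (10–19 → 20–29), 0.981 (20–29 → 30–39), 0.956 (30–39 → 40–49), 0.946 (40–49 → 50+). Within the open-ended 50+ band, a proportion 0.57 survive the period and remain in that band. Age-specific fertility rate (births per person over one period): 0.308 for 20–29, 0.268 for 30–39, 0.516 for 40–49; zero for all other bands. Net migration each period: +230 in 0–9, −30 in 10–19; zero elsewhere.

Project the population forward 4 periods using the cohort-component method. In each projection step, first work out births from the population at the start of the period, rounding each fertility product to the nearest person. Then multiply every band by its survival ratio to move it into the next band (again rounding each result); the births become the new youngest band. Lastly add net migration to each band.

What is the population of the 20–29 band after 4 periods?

Period 1.
Births: 12200 * 0.308 = 3758 ; 3800 * 0.268 = 1018 ; 10700 * 0.516 = 5521 ⇒ total 10297
10–19: 14800 * 0.973 = 14400
20–29: 17400 * 0.975 = 16965
30–39: 12200 * 0.981 = 11968
40–49: 3800 * 0.956 = 3633
50+: 10700 * 0.946 + 14700 * 0.57 = 10122 + 8379 = 18501
Net migration: 0–9 + 230 → 10527; 10–19 − 30 → 14370
Giving 10527 / 14370 / 16965 / 11968 / 3633 / 18501.
Period 2.
Births: 16965 * 0.308 = 5225 ; 11968 * 0.268 = 3207 ; 3633 * 0.516 = 1875 ⇒ total 10307
10–19: 10527 * 0.973 = 10243
20–29: 14370 * 0.975 = 14011
30–39: 16965 * 0.981 = 16643
40–49: 11968 * 0.956 = 11441
50+: 3633 * 0.946 + 18501 * 0.57 = 3437 + 10546 = 13983
Net migration: 0–9 + 230 → 10537; 10–19 − 30 → 10213
Giving 10537 / 10213 / 14011 / 16643 / 11441 / 13983.
Period 3.
Births: 14011 * 0.308 = 4315 ; 16643 * 0.268 = 4460 ; 11441 * 0.516 = 5904 ⇒ total 14679
10–19: 10537 * 0.973 = 10253
20–29: 10213 * 0.975 = 9958
30–39: 14011 * 0.981 = 13745
40–49: 16643 * 0.956 = 15911
50+: 11441 * 0.946 + 13983 * 0.57 = 10823 + 7970 = 18793
Net migration: 0–9 + 230 → 14909; 10–19 − 30 → 10223
Giving 14909 / 10223 / 9958 / 13745 / 15911 / 18793.
Period 4.
Births: 9958 * 0.308 = 3067 ; 13745 * 0.268 = 3684 ; 15911 * 0.516 = 8210 ⇒ total 14961
10–19: 14909 * 0.973 = 14506
20–29: 10223 * 0.975 = 9967
30–39: 9958 * 0.981 = 9769
40–49: 13745 * 0.956 = 13140
50+: 15911 * 0.946 + 18793 * 0.57 = 15052 + 10712 = 25764
Net migration: 0–9 + 230 → 15191; 10–19 − 30 → 14476
Giving 15191 / 14476 / 9967 / 9769 / 13140 / 25764.

9967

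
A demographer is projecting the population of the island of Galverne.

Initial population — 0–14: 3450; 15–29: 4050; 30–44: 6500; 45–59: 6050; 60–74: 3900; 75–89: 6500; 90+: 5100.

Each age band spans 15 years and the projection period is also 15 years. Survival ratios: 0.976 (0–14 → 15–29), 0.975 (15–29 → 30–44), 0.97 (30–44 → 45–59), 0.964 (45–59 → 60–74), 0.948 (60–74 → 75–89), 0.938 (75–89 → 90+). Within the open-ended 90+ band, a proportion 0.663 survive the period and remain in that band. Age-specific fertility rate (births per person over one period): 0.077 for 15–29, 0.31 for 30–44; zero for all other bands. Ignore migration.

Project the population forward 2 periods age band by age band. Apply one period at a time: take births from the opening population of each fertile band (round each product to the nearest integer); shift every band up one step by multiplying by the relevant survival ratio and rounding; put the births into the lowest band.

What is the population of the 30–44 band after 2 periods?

Numbering the groups 1..7 from youngest to oldest:
Period 1:
Births: 4050 * 0.077 = 312  |  6500 * 0.31 = 2015 — total 2327
Group 2: 3450 * 0.976 = 3367
Group 3: 4050 * 0.975 = 3949
Group 4: 6500 * 0.97 = 6305
Group 5: 6050 * 0.964 = 5832
Group 6: 3900 * 0.948 = 3697
Group 7: 6500 * 0.938 + 5100 * 0.663 = 6097 + 3381 = 9478
End of period: [2327, 3367, 3949, 6305, 5832, 3697, 9478]
Period 2:
Births: 3367 * 0.077 = 259  |  3949 * 0.31 = 1224 — total 1483
Group 2: 2327 * 0.976 = 2271
Group 3: 3367 * 0.975 = 3283
Group 4: 3949 * 0.97 = 3831
Group 5: 6305 * 0.964 = 6078
Group 6: 5832 * 0.948 = 5529
Group 7: 3697 * 0.938 + 9478 * 0.663 = 3468 + 6284 = 9752
End of period: [1483, 2271, 3283, 3831, 6078, 5529, 9752]

3283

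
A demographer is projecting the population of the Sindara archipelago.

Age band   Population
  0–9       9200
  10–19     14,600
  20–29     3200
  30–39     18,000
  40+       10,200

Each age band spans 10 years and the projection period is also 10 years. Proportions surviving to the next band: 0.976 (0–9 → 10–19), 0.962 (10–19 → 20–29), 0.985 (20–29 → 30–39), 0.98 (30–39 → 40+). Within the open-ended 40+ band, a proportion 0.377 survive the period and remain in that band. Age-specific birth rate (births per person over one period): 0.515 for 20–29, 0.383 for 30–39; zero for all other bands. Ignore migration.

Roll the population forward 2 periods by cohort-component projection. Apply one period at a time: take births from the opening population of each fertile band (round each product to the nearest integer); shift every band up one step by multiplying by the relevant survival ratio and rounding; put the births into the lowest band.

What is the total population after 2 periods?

[period 1]
Births: 3200 × 0.515 = 1648 ; 18000 × 0.383 = 6894 → total 8542
10–19: 9200 × 0.976 = 8979
20–29: 14600 × 0.962 = 14045
30–39: 3200 × 0.985 = 3152
40+: 18000 × 0.98 + 10200 × 0.377 = 17640 + 3845 = 21485
→ [8542, 8979, 14045, 3152, 21485]
[period 2]
Births: 14045 × 0.515 = 7233 ; 3152 × 0.383 = 1207 → total 8440
10–19: 8542 × 0.976 = 8337
20–29: 8979 × 0.962 = 8638
30–39: 14045 × 0.985 = 13834
40+: 3152 × 0.98 + 21485 × 0.377 = 3089 + 8100 = 11189
→ [8440, 8337, 8638, 13834, 11189]
Total after period 2: 8440 + 8337 + 8638 + 13834 + 11189 = 50438

50438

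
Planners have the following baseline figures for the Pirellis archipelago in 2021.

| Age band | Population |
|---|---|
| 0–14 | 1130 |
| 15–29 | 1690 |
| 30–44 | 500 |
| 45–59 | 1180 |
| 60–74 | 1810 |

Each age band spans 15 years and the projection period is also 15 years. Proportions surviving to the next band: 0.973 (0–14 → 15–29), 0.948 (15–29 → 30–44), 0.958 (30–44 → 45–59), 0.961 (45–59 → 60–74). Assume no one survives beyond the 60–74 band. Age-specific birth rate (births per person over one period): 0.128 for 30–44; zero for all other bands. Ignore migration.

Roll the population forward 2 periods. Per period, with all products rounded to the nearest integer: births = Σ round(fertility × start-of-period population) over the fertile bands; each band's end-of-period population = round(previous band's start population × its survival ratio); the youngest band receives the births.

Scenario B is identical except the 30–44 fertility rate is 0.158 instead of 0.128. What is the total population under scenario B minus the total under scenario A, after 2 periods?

63

Period 1.
Births: 500 * 0.128 = 64
15–29: 1130 * 0.973 = 1099
30–44: 1690 * 0.948 = 1602
45–59: 500 * 0.958 = 479
60–74: 1180 * 0.961 = 1134
→ [64, 1099, 1602, 479, 1134]
Period 2.
Births: 1602 * 0.128 = 205
15–29: 64 * 0.973 = 62
30–44: 1099 * 0.948 = 1042
45–59: 1602 * 0.958 = 1535
60–74: 479 * 0.961 = 460
→ [205, 62, 1042, 1535, 460]
Scenario A total after 2 periods: 3304
Scenario B projection —
Period 1.
Births: 500 * 0.158 = 79
15–29: 1130 * 0.973 = 1099
30–44: 1690 * 0.948 = 1602
45–59: 500 * 0.958 = 479
60–74: 1180 * 0.961 = 1134
→ [79, 1099, 1602, 479, 1134]
Period 2.
Births: 1602 * 0.158 = 253
15–29: 79 * 0.973 = 77
30–44: 1099 * 0.948 = 1042
45–59: 1602 * 0.958 = 1535
60–74: 479 * 0.961 = 460
→ [253, 77, 1042, 1535, 460]
Scenario B total after 2 periods: 3367
Difference B − A = 3367 − 3304 = 63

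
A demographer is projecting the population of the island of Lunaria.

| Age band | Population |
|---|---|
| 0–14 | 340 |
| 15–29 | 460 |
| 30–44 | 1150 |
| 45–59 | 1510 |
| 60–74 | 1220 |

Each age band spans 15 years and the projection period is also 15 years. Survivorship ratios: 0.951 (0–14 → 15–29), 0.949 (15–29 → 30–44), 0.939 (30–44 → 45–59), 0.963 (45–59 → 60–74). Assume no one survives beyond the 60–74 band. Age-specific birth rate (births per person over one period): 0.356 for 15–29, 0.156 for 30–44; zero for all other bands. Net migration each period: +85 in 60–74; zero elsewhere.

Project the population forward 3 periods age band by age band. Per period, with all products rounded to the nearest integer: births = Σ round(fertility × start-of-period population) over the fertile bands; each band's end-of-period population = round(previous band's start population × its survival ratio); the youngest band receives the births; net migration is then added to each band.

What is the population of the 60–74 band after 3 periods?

Numbering the bands 1..5 from youngest to oldest:
Period 1.
Births: 460 × 0.356 = 164, 1150 × 0.156 = 179 → 343
Band 2: 340 × 0.951 = 323
Band 3: 460 × 0.949 = 437
Band 4: 1150 × 0.939 = 1080
Band 5: 1510 × 0.963 = 1454
Net migration: Band 5 + 85 → 1539
→ [343, 323, 437, 1080, 1539]
Period 2.
Births: 323 × 0.356 = 115, 437 × 0.156 = 68 → 183
Band 2: 343 × 0.951 = 326
Band 3: 323 × 0.949 = 307
Band 4: 437 × 0.939 = 410
Band 5: 1080 × 0.963 = 1040
Net migration: Band 5 + 85 → 1125
→ [183, 326, 307, 410, 1125]
Period 3.
Births: 326 × 0.356 = 116, 307 × 0.156 = 48 → 164
Band 2: 183 × 0.951 = 174
Band 3: 326 × 0.949 = 309
Band 4: 307 × 0.939 = 288
Band 5: 410 × 0.963 = 395
Net migration: Band 5 + 85 → 480
→ [164, 174, 309, 288, 480]

480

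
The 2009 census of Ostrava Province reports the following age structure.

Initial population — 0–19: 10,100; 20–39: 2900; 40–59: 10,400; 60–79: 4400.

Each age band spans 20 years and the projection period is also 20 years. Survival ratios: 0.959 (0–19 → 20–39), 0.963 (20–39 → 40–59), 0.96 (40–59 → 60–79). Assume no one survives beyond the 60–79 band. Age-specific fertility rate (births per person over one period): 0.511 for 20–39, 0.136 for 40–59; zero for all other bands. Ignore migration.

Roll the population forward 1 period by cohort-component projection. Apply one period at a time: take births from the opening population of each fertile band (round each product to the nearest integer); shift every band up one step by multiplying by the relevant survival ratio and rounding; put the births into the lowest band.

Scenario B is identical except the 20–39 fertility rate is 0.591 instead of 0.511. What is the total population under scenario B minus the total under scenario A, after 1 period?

232

— Period 1 —
Births: 2900 × 0.511 = 1482  |  10400 × 0.136 = 1414 — total 2896
20–39: 10100 × 0.959 = 9686
40–59: 2900 × 0.963 = 2793
60–79: 10400 × 0.96 = 9984
Population now: 0–19=2896, 20–39=9686, 40–59=2793, 60–79=9984
Scenario A total after 1 period: 25359
Scenario B projection —
— Period 1 —
Births: 2900 × 0.591 = 1714  |  10400 × 0.136 = 1414 — total 3128
20–39: 10100 × 0.959 = 9686
40–59: 2900 × 0.963 = 2793
60–79: 10400 × 0.96 = 9984
Population now: 0–19=3128, 20–39=9686, 40–59=2793, 60–79=9984
Scenario B total after 1 period: 25591
Difference B − A = 25591 − 25359 = 232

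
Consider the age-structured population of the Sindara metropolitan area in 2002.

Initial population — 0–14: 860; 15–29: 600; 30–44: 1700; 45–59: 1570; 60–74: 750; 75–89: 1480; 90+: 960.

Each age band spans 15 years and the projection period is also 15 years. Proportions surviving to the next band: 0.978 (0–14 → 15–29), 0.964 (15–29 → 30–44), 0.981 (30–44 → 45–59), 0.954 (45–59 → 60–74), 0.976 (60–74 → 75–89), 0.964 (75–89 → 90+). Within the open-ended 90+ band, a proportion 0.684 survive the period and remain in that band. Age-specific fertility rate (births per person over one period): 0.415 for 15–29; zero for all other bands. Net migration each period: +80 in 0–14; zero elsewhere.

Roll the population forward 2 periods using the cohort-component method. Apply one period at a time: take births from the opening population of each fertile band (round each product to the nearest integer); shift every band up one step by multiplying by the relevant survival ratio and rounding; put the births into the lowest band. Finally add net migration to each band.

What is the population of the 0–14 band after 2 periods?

Period 1.
Births: 600 * 0.415 = 249
15–29: 860 * 0.978 = 841
30–44: 600 * 0.964 = 578
45–59: 1700 * 0.981 = 1668
60–74: 1570 * 0.954 = 1498
75–89: 750 * 0.976 = 732
90+: 1480 * 0.964 + 960 * 0.684 = 1427 + 657 = 2084
Net migration: 0–14 + 80 → 329
Population now: 0–14=329, 15–29=841, 30–44=578, 45–59=1668, 60–74=1498, 75–89=732, 90+=2084
Period 2.
Births: 841 * 0.415 = 349
15–29: 329 * 0.978 = 322
30–44: 841 * 0.964 = 811
45–59: 578 * 0.981 = 567
60–74: 1668 * 0.954 = 1591
75–89: 1498 * 0.976 = 1462
90+: 732 * 0.964 + 2084 * 0.684 = 706 + 1425 = 2131
Net migration: 0–14 + 80 → 429
Population now: 0–14=429, 15–29=322, 30–44=811, 45–59=567, 60–74=1591, 75–89=1462, 90+=2131

429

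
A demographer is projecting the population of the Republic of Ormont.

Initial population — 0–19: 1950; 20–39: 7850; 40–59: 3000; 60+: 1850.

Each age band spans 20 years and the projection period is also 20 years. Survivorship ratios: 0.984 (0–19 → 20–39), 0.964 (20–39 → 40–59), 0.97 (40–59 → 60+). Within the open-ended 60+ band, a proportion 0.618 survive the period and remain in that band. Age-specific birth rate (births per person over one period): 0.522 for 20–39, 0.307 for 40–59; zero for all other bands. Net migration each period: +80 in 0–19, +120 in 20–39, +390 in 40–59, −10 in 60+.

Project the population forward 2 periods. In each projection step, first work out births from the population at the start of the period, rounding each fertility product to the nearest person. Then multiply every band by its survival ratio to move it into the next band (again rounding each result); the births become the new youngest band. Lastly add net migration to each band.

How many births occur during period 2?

3507

Numbering the bands 1..4 from youngest to oldest:
Period 1.
Births: 7850 × 0.522 = 4098, 3000 × 0.307 = 921 → total 5019
Band 2: 1950 × 0.984 = 1919
Band 3: 7850 × 0.964 = 7567
Band 4: 3000 × 0.97 + 1850 × 0.618 = 2910 + 1143 = 4053
Net migration: Band 1 + 80 → 5099; Band 2 + 120 → 2039; Band 3 + 390 → 7957; Band 4 − 10 → 4043
→ [5099, 2039, 7957, 4043]
Period 2.
Births: 2039 × 0.522 = 1064, 7957 × 0.307 = 2443 → total 3507
Band 2: 5099 × 0.984 = 5017
Band 3: 2039 × 0.964 = 1966
Band 4: 7957 × 0.97 + 4043 × 0.618 = 7718 + 2499 = 10217
Net migration: Band 1 + 80 → 3587; Band 2 + 120 → 5137; Band 3 + 390 → 2356; Band 4 − 10 → 10207
→ [3587, 5137, 2356, 10207]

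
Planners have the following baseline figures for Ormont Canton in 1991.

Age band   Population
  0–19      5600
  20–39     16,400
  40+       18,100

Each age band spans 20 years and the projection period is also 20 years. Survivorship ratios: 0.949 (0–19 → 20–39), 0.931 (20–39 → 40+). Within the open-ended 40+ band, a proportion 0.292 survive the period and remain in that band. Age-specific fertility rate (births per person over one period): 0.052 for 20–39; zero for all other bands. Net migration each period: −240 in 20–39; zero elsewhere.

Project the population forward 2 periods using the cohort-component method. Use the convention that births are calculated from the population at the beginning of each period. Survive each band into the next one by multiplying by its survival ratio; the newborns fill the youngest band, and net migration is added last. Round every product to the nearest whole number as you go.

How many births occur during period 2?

After projecting period 1:
Births: 16400 * 0.052 = 853
20–39: 5600 * 0.949 = 5314
40+: 16400 * 0.931 + 18100 * 0.292 = 15268 + 5285 = 20553
Net migration: 20–39 − 240 → 5074
Giving 853 / 5074 / 20553.
After projecting period 2:
Births: 5074 * 0.052 = 264
20–39: 853 * 0.949 = 809
40+: 5074 * 0.931 + 20553 * 0.292 = 4724 + 6001 = 10725
Net migration: 20–39 − 240 → 569
Giving 264 / 569 / 10725.

264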